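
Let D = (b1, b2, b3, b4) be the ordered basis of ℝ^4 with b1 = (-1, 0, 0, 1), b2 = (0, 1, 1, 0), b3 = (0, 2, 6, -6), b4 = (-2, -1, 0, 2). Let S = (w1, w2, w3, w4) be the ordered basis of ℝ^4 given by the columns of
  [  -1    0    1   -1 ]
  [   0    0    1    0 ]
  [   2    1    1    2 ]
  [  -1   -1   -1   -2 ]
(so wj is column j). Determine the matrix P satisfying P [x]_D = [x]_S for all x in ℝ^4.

[[1, 1, 0, 2], [-2, -2, 0, -1], [0, 1, 2, -1], [0, 0, 2, -1]]

Let M have columns bj and N have columns wj. Then for every x, N [x]_S = x = M [x]_D, so P = N^(-1) M.
Since det N = -1, N^(-1) has integer entries; multiplying gives P = [[1, 1, 0, 2], [-2, -2, 0, -1], [0, 1, 2, -1], [0, 0, 2, -1]].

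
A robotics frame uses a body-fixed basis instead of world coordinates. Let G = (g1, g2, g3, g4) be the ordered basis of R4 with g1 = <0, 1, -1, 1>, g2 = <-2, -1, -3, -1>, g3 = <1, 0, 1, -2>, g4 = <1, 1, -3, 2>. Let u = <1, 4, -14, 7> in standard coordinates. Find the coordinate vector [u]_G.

<2, 1, 0, 3>

[u]_G is the unique c with M c = u, where M has columns g1, ..., g4.
Solving this 4x4 system gives c = (2, 1, 0, 3).
Check: 2g1 + g2 + 0·g3 + 3g4 = <1, 4, -14, 7>.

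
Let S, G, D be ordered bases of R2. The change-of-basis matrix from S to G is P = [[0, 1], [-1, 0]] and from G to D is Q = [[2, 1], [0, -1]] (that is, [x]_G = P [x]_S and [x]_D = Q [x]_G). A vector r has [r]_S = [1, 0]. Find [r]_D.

Composing the changes, [r]_D = Q P [r]_S.
Q P = [[-1, 2], [1, 0]]; applying this to [1, 0] gives [-1, 1].

[-1, 1]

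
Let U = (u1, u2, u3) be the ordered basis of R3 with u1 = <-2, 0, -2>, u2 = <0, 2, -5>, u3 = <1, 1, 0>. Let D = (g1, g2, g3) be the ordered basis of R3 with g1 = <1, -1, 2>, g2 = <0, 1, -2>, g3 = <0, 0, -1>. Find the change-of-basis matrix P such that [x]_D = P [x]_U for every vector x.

Take x = uj: its U-coordinates are the j-th standard unit vector, so P e_j — column j of P — equals [uj]_D.
u1 = -2g1 - 2g2 + 2g3, giving column 1 = <-2, -2, 2>; repeating for each j gives P = [[-2, 0, 1], [-2, 2, 2], [2, 1, -2]].

[[-2, 0, 1], [-2, 2, 2], [2, 1, -2]]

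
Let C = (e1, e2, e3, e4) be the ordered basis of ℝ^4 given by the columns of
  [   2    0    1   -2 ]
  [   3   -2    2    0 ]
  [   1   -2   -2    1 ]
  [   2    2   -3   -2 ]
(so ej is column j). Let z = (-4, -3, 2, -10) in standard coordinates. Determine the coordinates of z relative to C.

Write z = c_1 e1 + ... + c_4 e4 and solve for the c_i.
Gaussian elimination on [M | z] yields c = (-3, -3, 0, -1).
Check: -3e1 - 3e2 + 0·e3 - e4 = (-4, -3, 2, -10).

(-3, -3, 0, -1)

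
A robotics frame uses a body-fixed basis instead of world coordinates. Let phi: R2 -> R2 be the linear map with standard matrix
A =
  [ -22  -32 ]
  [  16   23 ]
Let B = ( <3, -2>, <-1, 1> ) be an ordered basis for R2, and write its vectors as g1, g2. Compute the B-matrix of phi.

[[0, -3], [2, 1]]

With P the matrix whose columns are g1, g2, [phi]_B = P^(-1) A P.
Column by column: phi(g1) = A g1 = <-2, 2>; its B-coordinates <0, 2> give column 1.
Continuing for each basis vector yields [phi]_B = [[0, -3], [2, 1]].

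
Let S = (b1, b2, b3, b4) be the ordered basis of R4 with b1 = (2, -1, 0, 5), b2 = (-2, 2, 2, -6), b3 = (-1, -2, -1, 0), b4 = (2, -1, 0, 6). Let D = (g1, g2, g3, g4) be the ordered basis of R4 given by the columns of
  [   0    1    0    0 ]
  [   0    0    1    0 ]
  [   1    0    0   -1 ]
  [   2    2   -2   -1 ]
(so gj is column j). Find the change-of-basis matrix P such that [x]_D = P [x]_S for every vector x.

Column j of P is [bj]_D, since P maps S-coordinates to D-coordinates.
Expressing b1 in D: b1 = -g1 + 2g2 - g3 - g4, so column 1 of P is (-1, 2, -1, -1).
Doing the same for each bj gives P = [[-1, 0, -1, 0], [2, -2, -1, 2], [-1, 2, -2, -1], [-1, -2, 0, 0]].

[[-1, 0, -1, 0], [2, -2, -1, 2], [-1, 2, -2, -1], [-1, -2, 0, 0]]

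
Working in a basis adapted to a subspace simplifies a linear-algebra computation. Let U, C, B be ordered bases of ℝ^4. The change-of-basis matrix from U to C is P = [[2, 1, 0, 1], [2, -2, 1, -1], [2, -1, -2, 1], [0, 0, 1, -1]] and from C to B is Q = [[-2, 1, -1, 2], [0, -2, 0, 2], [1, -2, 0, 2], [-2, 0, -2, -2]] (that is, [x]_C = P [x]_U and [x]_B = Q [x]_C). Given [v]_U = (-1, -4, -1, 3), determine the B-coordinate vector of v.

(-7, -12, -15, 0)

Composing the changes, [v]_B = Q P [v]_U.
Q P = [[-4, -3, 5, -6], [-4, 4, 0, 0], [-2, 5, 0, 1], [-8, 0, 2, -2]]; applying this to (-1, -4, -1, 3) gives (-7, -12, -15, 0).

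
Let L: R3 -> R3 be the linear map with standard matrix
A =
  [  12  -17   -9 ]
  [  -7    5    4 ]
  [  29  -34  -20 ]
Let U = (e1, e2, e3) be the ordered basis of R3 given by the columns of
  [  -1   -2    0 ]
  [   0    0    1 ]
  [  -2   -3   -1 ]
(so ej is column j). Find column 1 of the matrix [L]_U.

<-2, -2, -1>

Column 1 of [L]_U is the U-coordinate vector of L(e1).
In standard coordinates L(e1) = A e1 = <6, -1, 11>.
Converting to U: <6, -1, 11> = -2e1 - 2e2 - e3, so the coordinate vector is <-2, -2, -1>.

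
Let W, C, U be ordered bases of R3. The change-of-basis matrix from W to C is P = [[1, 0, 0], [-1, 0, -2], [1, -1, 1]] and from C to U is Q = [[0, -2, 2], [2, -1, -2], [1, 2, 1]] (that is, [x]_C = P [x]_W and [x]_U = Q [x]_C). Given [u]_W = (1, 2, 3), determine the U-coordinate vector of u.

(18, 5, -11)

First [u]_C = P [u]_W = (1, -7, 2).
Then [u]_U = Q [u]_C = (18, 5, -11).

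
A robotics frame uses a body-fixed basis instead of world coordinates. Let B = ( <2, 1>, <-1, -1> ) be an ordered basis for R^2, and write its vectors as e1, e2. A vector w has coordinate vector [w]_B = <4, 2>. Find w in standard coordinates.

<6, 2>

The coordinates say w = 4e1 + 2e2; adding the scaled basis vectors gives <6, 2>.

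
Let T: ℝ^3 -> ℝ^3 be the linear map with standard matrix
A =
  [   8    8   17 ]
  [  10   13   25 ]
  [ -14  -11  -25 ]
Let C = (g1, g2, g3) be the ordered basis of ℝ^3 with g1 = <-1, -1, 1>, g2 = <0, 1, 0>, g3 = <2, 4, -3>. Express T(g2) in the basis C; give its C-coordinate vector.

<-2, -1, 3>

Compute T(g2) = A g2 = <8, 13, -11> in standard coordinates.
Then write this in C-coordinates: solve for y in y_1 g1 + ... + y_3 g3 = <8, 13, -11>.
This gives y = <-2, -1, 3>, which is column 2 of [T]_C.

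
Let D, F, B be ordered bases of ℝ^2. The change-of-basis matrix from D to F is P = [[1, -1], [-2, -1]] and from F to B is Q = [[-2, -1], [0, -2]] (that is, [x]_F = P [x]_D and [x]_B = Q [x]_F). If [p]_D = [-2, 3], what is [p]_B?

[9, -2]

First [p]_F = P [p]_D = [-5, 1].
Then [p]_B = Q [p]_F = [9, -2].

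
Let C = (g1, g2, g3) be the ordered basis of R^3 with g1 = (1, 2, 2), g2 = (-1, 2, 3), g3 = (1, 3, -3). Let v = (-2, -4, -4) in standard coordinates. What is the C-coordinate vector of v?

Write v = c_1 g1 + ... + c_3 g3 and solve for the c_i.
Row-reducing the augmented matrix [M | v] gives c = (-2, 0, 0).
Check: -2g1 + 0·g2 + 0·g3 = (-2, -4, -4).

(-2, 0, 0)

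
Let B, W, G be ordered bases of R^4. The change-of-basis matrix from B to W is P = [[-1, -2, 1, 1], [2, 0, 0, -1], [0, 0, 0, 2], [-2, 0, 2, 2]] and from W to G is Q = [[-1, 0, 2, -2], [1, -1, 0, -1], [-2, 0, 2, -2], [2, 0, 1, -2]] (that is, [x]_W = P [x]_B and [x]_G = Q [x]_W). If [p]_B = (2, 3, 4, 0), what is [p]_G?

First [p]_W = P [p]_B = (-4, 4, 0, 4).
Then [p]_G = Q [p]_W = (-4, -12, 0, -16).

(-4, -12, 0, -16)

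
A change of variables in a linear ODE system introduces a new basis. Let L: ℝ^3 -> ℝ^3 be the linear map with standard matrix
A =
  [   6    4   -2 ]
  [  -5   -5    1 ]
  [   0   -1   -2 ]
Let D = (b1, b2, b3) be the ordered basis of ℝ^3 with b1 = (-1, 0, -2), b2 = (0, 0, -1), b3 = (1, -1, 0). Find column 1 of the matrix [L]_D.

Compute L(b1) = A b1 = (-2, 3, 4) in standard coordinates.
Then write this in D-coordinates: solve for y in y_1 b1 + ... + y_3 b3 = (-2, 3, 4).
This gives y = (-1, -2, -3), which is column 1 of [L]_D.

(-1, -2, -3)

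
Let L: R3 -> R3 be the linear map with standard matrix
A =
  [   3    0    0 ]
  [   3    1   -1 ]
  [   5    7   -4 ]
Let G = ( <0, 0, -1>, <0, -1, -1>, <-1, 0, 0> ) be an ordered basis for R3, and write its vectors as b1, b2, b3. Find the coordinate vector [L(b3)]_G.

Column 3 of [L]_G is the G-coordinate vector of L(b3).
In standard coordinates L(b3) = A b3 = <-3, -3, -5>.
Converting to G: <-3, -3, -5> = 2b1 + 3b2 + 3b3, so the coordinate vector is <2, 3, 3>.

<2, 3, 3>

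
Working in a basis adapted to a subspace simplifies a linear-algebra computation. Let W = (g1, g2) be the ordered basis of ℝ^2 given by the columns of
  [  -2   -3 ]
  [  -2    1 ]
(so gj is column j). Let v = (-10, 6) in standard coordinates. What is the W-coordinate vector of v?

(-1, 4)

Write v = c_1 g1 + c_2 g2 and solve for the c_i.
System: -2c_1 - 3c_2 = -10, -2c_1 + c_2 = 6; solving gives c_1 = -1, c_2 = 4.
Check: -g1 + 4g2 = (-10, 6).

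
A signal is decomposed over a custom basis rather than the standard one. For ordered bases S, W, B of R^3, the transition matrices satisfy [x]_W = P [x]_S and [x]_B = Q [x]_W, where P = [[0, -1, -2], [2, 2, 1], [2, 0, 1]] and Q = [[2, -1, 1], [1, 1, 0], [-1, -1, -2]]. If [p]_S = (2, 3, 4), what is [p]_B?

(-28, 3, -19)

Apply P to get W-coordinates (-11, 14, 8), then Q to get B-coordinates.
The result is [p]_B = (-28, 3, -19).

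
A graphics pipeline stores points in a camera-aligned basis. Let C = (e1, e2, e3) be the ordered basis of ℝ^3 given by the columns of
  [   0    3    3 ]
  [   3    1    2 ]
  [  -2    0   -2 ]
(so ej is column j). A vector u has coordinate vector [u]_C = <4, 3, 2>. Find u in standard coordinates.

<15, 19, -12>

u = M [u]_C, where M has columns e1, ..., e3.
Carrying out the matrix-vector product, u = <15, 19, -12>.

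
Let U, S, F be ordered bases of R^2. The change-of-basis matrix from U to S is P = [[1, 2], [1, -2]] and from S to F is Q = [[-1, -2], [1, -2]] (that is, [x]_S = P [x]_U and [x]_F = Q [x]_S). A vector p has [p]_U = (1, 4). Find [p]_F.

First [p]_S = P [p]_U = (9, -7).
Then [p]_F = Q [p]_S = (5, 23).

(5, 23)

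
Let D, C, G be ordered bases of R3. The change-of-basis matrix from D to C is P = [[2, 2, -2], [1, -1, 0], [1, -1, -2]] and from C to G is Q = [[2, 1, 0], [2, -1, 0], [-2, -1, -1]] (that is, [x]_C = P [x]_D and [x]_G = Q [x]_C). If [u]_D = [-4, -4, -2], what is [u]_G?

[-24, -24, 20]

Apply P to get C-coordinates [-12, 0, 4], then Q to get G-coordinates.
The result is [u]_G = [-24, -24, 20].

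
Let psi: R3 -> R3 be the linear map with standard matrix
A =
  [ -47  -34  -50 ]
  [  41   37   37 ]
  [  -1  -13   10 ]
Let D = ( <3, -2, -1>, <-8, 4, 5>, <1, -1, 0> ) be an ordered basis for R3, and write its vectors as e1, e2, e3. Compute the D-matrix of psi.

Let P have columns e1, ..., e3. Then [psi]_D = P^(-1) A P.
Here det P = 1, so P^(-1) is integer; computing A P first and then P^(-1)(A P) gives [[-3, -1, 3], [2, 1, 3], [2, 1, 2]].

[[-3, -1, 3], [2, 1, 3], [2, 1, 2]]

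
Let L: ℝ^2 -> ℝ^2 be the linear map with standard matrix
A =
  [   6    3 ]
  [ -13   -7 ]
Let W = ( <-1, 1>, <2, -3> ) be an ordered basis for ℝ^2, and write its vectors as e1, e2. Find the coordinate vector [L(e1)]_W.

<-3, -3>

Column 1 of [L]_W is the W-coordinate vector of L(e1).
In standard coordinates L(e1) = A e1 = <-3, 6>.
Converting to W: <-3, 6> = -3e1 - 3e2, so the coordinate vector is <-3, -3>.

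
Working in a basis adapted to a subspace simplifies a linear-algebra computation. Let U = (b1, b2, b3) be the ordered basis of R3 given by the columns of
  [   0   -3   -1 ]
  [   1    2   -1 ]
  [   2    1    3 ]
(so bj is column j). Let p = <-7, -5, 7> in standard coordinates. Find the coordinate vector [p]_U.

<-3, 1, 4>

[p]_U is the unique c with M c = p, where M has columns b1, ..., b3.
Solving this 3x3 system gives c = (-3, 1, 4).
Check: -3b1 + b2 + 4b3 = <-7, -5, 7>.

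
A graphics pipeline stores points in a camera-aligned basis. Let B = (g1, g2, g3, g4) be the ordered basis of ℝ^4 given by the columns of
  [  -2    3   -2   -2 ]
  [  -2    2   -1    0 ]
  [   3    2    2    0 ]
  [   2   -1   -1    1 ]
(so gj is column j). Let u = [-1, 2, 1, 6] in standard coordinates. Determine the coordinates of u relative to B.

[u]_B is the unique c with M c = u, where M has columns g1, ..., g4.
Solving this 4x4 system gives c = (1, 1, -2, 3).
Check: g1 + g2 - 2g3 + 3g4 = [-1, 2, 1, 6].

[1, 1, -2, 3]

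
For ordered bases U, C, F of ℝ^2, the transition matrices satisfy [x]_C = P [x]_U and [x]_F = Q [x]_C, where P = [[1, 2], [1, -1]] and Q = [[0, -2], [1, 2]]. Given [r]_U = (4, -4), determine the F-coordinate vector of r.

(-16, 12)

Composing the changes, [r]_F = Q P [r]_U.
Q P = [[-2, 2], [3, 0]]; applying this to (4, -4) gives (-16, 12).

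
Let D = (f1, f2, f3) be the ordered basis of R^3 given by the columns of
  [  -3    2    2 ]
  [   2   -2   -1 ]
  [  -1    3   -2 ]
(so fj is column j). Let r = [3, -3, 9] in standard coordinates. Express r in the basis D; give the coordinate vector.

[-3, 0, -3]

We seek scalars with c_1 f1 + ... + c_3 f3 = r; equivalently solve M c = r where the columns of M are f1, ..., f3.
Row-reducing the augmented matrix [M | r] gives c = (-3, 0, -3).
Check: -3f1 + 0·f2 - 3f3 = [3, -3, 9].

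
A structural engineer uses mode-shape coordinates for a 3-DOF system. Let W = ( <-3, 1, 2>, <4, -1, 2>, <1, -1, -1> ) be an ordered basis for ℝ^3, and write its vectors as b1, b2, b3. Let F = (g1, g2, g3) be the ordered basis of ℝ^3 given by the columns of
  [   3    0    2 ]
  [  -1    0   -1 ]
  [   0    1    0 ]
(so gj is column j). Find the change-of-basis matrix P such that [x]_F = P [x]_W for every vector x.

Take x = bj: its W-coordinates are the j-th standard unit vector, so P e_j — column j of P — equals [bj]_F.
b1 = -g1 + 2g2 + 0·g3, giving column 1 = <-1, 2, 0>; repeating for each j gives P = [[-1, 2, -1], [2, 2, -1], [0, -1, 2]].

[[-1, 2, -1], [2, 2, -1], [0, -1, 2]]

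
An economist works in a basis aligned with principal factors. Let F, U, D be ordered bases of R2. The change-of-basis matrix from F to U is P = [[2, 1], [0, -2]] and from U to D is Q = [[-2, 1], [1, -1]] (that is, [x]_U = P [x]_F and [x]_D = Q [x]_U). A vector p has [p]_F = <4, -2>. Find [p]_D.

<-8, 2>

First [p]_U = P [p]_F = <6, 4>.
Then [p]_D = Q [p]_U = <-8, 2>.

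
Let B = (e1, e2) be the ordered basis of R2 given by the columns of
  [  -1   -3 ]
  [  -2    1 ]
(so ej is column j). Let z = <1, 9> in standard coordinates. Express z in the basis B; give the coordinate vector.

[z]_B is the unique c with M c = z, where M has columns e1, e2.
System: -c_1 - 3c_2 = 1, -2c_1 + c_2 = 9; solving gives c_1 = -4, c_2 = 1.
Check: -4e1 + e2 = <1, 9>.

<-4, 1>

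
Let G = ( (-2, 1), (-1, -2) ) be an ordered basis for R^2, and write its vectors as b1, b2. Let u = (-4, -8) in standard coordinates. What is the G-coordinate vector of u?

(0, 4)

Write u = c_1 b1 + c_2 b2 and solve for the c_i.
System: -2c_1 - c_2 = -4, c_1 - 2c_2 = -8; solving gives c_1 = 0, c_2 = 4.
Check: 0·b1 + 4b2 = (-4, -8).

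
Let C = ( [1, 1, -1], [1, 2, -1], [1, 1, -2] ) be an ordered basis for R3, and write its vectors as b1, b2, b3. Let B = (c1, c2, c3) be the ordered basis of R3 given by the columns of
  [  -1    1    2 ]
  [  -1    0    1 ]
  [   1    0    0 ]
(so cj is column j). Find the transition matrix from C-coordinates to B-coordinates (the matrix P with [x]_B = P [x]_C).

Take x = bj: its C-coordinates are the j-th standard unit vector, so P e_j — column j of P — equals [bj]_B.
b1 = -c1 + 0·c2 + 0·c3, giving column 1 = [-1, 0, 0]; repeating for each j gives P = [[-1, -1, -2], [0, -2, 1], [0, 1, -1]].

[[-1, -1, -2], [0, -2, 1], [0, 1, -1]]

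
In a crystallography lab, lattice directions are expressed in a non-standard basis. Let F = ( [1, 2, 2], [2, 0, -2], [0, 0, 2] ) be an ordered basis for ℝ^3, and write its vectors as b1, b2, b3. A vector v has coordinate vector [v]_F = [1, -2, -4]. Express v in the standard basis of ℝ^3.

[-3, 2, -2]

v = M [v]_F, where M has columns b1, ..., b3.
Carrying out the matrix-vector product, v = [-3, 2, -2].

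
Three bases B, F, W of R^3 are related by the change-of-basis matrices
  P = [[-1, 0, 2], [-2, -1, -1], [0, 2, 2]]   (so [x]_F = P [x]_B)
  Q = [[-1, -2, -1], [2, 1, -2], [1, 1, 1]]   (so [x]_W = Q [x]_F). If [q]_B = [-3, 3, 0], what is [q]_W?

[-15, -3, 12]

First [q]_F = P [q]_B = [3, 3, 6].
Then [q]_W = Q [q]_F = [-15, -3, 12].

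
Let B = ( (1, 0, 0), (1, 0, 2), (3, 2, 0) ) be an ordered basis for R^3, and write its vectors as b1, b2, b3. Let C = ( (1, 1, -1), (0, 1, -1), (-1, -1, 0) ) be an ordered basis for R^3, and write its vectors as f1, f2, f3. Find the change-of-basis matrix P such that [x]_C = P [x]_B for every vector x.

[[1, -1, 1], [-1, -1, -1], [0, -2, -2]]

Column j of P is [bj]_C, since P maps B-coordinates to C-coordinates.
Expressing b1 in C: b1 = f1 - f2 + 0·f3, so column 1 of P is (1, -1, 0).
Doing the same for each bj gives P = [[1, -1, 1], [-1, -1, -1], [0, -2, -2]].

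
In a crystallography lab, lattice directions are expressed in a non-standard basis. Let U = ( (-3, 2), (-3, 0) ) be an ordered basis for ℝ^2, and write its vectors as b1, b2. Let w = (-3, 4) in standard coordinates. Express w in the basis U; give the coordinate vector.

(2, -1)

We seek scalars with c_1 b1 + c_2 b2 = w; equivalently solve M c = w where the columns of M are b1, b2.
System: -3c_1 - 3c_2 = -3, 2c_1 + 0c_2 = 4; solving gives c_1 = 2, c_2 = -1.
Check: 2b1 - b2 = (-3, 4).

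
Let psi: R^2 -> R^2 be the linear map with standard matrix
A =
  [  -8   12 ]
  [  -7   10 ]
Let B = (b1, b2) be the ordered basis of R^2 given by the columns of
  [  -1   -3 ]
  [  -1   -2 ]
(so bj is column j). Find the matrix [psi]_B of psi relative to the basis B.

[[1, -3], [1, 1]]

The j-th column of [psi]_B is [psi(bj)]_B.
psi(b1) = A b1 = <-4, -3> = b1 + b2, so column 1 is <1, 1>.
Repeating for b2 and assembling the columns gives [[1, -3], [1, 1]].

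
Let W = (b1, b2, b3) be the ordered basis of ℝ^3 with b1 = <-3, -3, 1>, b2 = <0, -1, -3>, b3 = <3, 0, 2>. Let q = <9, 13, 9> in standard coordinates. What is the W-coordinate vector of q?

Write q = c_1 b1 + ... + c_3 b3 and solve for the c_i.
Gaussian elimination on [M | q] yields c = (-3, -4, 0).
Check: -3b1 - 4b2 + 0·b3 = <9, 13, 9>.

<-3, -4, 0>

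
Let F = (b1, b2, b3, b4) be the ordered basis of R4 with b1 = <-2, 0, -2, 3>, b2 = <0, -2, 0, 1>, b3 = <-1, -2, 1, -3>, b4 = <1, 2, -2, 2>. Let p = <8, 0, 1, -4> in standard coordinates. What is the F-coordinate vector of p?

<-3, 2, 1, 3>

[p]_F is the unique c with M c = p, where M has columns b1, ..., b4.
Gaussian elimination on [M | p] yields c = (-3, 2, 1, 3).
Check: -3b1 + 2b2 + b3 + 3b4 = <8, 0, 1, -4>.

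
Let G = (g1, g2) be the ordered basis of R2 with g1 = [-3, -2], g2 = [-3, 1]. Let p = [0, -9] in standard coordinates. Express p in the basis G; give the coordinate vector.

Write p = c_1 g1 + c_2 g2 and solve for the c_i.
System: -3c_1 - 3c_2 = 0, -2c_1 + c_2 = -9; solving gives c_1 = 3, c_2 = -3.
Check: 3g1 - 3g2 = [0, -9].

[3, -3]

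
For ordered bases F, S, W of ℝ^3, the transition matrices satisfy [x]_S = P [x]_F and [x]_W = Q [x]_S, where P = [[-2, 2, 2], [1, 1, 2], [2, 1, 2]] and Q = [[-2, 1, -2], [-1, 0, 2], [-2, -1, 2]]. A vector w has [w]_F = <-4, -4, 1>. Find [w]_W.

First [w]_S = P [w]_F = <2, -6, -10>.
Then [w]_W = Q [w]_S = <10, -22, -18>.

<10, -22, -18>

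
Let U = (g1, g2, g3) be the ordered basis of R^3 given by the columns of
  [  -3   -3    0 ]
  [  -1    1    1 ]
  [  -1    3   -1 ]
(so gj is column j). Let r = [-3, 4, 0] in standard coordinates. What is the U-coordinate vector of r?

[0, 1, 3]

Write r = c_1 g1 + ... + c_3 g3 and solve for the c_i.
Gaussian elimination on [M | r] yields c = (0, 1, 3).
Check: 0·g1 + g2 + 3g3 = [-3, 4, 0].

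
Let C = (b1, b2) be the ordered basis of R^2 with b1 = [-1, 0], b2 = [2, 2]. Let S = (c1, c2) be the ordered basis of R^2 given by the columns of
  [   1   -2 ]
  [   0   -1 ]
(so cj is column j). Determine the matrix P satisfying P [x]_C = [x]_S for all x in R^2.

Column j of P is [bj]_S, since P maps C-coordinates to S-coordinates.
Expressing b1 in S: b1 = -c1 + 0·c2, so column 1 of P is [-1, 0].
Doing the same for each bj gives P = [[-1, -2], [0, -2]].

[[-1, -2], [0, -2]]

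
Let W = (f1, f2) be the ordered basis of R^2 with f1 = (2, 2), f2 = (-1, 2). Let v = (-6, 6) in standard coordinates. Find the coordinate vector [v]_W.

(-1, 4)

[v]_W is the unique c with M c = v, where M has columns f1, f2.
System: 2c_1 - c_2 = -6, 2c_1 + 2c_2 = 6; solving gives c_1 = -1, c_2 = 4.
Check: -f1 + 4f2 = (-6, 6).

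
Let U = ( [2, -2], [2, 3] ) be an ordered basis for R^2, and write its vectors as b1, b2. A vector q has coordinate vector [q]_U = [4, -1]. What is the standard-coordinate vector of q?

[6, -11]

q = M [q]_U, where M has columns b1, b2.
Carrying out the matrix-vector product, q = [6, -11].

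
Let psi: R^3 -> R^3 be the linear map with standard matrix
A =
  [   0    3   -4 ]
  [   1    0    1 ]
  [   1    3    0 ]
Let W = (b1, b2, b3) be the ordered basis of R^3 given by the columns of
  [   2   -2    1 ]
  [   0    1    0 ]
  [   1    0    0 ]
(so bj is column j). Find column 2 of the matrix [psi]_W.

<1, -2, -3>

Column 2 of [psi]_W is the W-coordinate vector of psi(b2).
In standard coordinates psi(b2) = A b2 = <3, -2, 1>.
Converting to W: <3, -2, 1> = b1 - 2b2 - 3b3, so the coordinate vector is <1, -2, -3>.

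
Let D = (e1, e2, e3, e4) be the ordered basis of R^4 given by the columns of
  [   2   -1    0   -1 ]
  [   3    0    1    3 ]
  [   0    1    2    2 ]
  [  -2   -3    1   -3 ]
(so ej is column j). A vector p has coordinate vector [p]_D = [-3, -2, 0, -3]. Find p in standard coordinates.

p = M [p]_D, where M has columns e1, ..., e4.
Carrying out the matrix-vector product, p = [-1, -18, -8, 21].

[-1, -18, -8, 21]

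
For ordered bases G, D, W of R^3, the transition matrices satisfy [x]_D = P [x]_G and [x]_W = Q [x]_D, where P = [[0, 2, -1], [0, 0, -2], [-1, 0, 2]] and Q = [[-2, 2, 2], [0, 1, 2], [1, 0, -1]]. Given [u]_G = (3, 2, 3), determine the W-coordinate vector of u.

First [u]_D = P [u]_G = (1, -6, 3).
Then [u]_W = Q [u]_D = (-8, 0, -2).

(-8, 0, -2)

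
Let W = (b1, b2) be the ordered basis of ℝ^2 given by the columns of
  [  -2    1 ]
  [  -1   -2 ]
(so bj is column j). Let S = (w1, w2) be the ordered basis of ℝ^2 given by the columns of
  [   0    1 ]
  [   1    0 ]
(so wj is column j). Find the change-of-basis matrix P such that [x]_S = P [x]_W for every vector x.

[[-1, -2], [-2, 1]]

Column j of P is [bj]_S, since P maps W-coordinates to S-coordinates.
Expressing b1 in S: b1 = -w1 - 2w2, so column 1 of P is (-1, -2).
Doing the same for each bj gives P = [[-1, -2], [-2, 1]].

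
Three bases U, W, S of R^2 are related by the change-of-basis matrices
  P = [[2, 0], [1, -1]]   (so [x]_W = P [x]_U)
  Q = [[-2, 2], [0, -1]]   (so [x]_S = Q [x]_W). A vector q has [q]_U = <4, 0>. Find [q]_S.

<-8, -4>

Apply P to get W-coordinates <8, 4>, then Q to get S-coordinates.
The result is [q]_S = <-8, -4>.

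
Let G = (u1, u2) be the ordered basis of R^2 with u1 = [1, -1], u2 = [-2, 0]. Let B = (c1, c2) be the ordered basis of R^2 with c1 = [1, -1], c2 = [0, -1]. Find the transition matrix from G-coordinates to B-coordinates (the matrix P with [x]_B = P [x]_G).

Column j of P is [uj]_B, since P maps G-coordinates to B-coordinates.
Expressing u1 in B: u1 = c1 + 0·c2, so column 1 of P is [1, 0].
Doing the same for each uj gives P = [[1, -2], [0, 2]].

[[1, -2], [0, 2]]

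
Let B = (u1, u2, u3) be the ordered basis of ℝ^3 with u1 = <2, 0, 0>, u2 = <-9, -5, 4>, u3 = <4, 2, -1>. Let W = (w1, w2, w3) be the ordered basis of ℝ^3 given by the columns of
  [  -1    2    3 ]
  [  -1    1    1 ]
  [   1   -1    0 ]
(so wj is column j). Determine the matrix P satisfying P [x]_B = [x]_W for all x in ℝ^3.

[[2, 2, -1], [2, -2, 0], [0, -1, 1]]

Take x = uj: its B-coordinates are the j-th standard unit vector, so P e_j — column j of P — equals [uj]_W.
u1 = 2w1 + 2w2 + 0·w3, giving column 1 = <2, 2, 0>; repeating for each j gives P = [[2, 2, -1], [2, -2, 0], [0, -1, 1]].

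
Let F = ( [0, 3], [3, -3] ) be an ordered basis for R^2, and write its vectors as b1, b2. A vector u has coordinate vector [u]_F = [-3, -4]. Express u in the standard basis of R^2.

[-12, 3]

By definition u = -3b1 - 4b2.
Summing componentwise gives [-12, 3].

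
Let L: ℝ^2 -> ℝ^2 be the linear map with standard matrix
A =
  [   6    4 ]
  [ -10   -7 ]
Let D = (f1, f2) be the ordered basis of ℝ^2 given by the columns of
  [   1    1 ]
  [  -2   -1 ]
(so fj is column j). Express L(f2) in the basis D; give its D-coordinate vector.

Column 2 of [L]_D is the D-coordinate vector of L(f2).
In standard coordinates L(f2) = A f2 = [2, -3].
Converting to D: [2, -3] = f1 + f2, so the coordinate vector is [1, 1].

[1, 1]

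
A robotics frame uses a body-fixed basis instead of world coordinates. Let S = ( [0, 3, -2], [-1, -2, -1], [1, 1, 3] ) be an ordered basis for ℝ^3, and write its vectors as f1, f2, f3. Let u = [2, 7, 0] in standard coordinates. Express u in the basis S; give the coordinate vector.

Write u = c_1 f1 + ... + c_3 f3 and solve for the c_i.
Solving this 3x3 system gives c = (1, -2, 0).
Check: f1 - 2f2 + 0·f3 = [2, 7, 0].

[1, -2, 0]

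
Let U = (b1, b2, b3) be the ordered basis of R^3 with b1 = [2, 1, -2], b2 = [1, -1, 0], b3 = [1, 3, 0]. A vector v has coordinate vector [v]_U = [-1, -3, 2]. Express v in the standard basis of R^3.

[-3, 8, 2]

By definition v = -b1 - 3b2 + 2b3.
Summing componentwise gives [-3, 8, 2].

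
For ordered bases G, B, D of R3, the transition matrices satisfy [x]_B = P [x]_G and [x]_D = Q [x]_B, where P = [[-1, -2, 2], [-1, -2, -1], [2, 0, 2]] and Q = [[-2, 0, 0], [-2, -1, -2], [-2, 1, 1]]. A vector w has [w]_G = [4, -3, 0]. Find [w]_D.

First [w]_B = P [w]_G = [2, 2, 8].
Then [w]_D = Q [w]_B = [-4, -22, 6].

[-4, -22, 6]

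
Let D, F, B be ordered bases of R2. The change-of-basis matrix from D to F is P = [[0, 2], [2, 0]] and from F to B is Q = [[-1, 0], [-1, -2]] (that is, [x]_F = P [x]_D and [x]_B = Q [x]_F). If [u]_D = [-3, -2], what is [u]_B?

Apply P to get F-coordinates [-4, -6], then Q to get B-coordinates.
The result is [u]_B = [4, 16].

[4, 16]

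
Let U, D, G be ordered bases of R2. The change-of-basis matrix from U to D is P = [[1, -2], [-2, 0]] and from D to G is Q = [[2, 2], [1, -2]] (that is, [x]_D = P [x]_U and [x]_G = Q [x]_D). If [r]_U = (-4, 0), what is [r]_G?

(8, -20)

First [r]_D = P [r]_U = (-4, 8).
Then [r]_G = Q [r]_D = (8, -20).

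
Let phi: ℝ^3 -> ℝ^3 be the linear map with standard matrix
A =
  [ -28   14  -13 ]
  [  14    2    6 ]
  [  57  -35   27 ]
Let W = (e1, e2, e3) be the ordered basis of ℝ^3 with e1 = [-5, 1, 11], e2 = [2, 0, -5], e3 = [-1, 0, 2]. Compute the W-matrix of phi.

[[-2, -2, -2], [-1, 1, -3], [-3, 3, 2]]

The j-th column of [phi]_W is [phi(ej)]_W.
phi(e1) = A e1 = [11, -2, -23] = -2e1 - e2 - 3e3, so column 1 is [-2, -1, -3].
Repeating for e2, e3 and assembling the columns gives [[-2, -2, -2], [-1, 1, -3], [-3, 3, 2]].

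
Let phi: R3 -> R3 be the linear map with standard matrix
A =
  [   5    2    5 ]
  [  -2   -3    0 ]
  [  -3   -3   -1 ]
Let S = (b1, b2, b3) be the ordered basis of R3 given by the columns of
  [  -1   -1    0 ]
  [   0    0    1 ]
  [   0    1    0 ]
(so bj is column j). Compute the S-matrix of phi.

[[2, -2, 1], [3, 2, -3], [2, 2, -3]]

The j-th column of [phi]_S is [phi(bj)]_S.
phi(b1) = A b1 = [-5, 2, 3] = 2b1 + 3b2 + 2b3, so column 1 is [2, 3, 2].
Repeating for b2, b3 and assembling the columns gives [[2, -2, 1], [3, 2, -3], [2, 2, -3]].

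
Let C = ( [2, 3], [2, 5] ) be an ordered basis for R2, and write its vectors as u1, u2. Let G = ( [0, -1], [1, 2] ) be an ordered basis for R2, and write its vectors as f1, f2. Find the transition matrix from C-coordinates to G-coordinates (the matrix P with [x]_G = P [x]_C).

Let M have columns uj and N have columns fj. Then for every x, N [x]_G = x = M [x]_C, so P = N^(-1) M.
Since det N = 1, N^(-1) has integer entries; multiplying gives P = [[1, -1], [2, 2]].

[[1, -1], [2, 2]]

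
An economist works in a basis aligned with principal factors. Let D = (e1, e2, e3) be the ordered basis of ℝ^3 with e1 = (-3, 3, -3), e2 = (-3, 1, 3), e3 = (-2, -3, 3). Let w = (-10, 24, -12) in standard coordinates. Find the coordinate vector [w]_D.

We seek scalars with c_1 e1 + ... + c_3 e3 = w; equivalently solve M c = w where the columns of M are e1, ..., e3.
Gaussian elimination on [M | w] yields c = (3, 3, -4).
Check: 3e1 + 3e2 - 4e3 = (-10, 24, -12).

(3, 3, -4)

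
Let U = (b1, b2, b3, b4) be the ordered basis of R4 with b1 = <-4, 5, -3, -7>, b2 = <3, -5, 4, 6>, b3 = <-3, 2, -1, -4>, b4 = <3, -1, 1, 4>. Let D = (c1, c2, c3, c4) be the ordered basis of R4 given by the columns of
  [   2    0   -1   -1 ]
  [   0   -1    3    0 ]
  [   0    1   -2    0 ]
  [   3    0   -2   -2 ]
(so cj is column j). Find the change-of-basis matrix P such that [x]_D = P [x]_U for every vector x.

Column j of P is [bj]_D, since P maps U-coordinates to D-coordinates.
Expressing b1 in D: b1 = -c1 + c2 + 2c3 + 0·c4, so column 1 of P is <-1, 1, 2, 0>.
Doing the same for each bj gives P = [[-1, 0, -2, 2], [1, 2, 1, 1], [2, -1, 1, 0], [0, -2, -2, 1]].

[[-1, 0, -2, 2], [1, 2, 1, 1], [2, -1, 1, 0], [0, -2, -2, 1]]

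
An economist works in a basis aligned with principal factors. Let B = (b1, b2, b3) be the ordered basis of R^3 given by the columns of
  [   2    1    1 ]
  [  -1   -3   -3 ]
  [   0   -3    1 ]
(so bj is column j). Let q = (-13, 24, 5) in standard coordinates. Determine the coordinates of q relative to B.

We seek scalars with c_1 b1 + ... + c_3 b3 = q; equivalently solve M c = q where the columns of M are b1, ..., b3.
Gaussian elimination on [M | q] yields c = (-3, -3, -4).
Check: -3b1 - 3b2 - 4b3 = (-13, 24, 5).

(-3, -3, -4)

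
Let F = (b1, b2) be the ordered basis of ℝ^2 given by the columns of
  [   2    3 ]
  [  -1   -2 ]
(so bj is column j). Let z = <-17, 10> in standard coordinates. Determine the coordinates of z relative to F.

Write z = c_1 b1 + c_2 b2 and solve for the c_i.
System: 2c_1 + 3c_2 = -17, -c_1 - 2c_2 = 10; solving gives c_1 = -4, c_2 = -3.
Check: -4b1 - 3b2 = <-17, 10>.

<-4, -3>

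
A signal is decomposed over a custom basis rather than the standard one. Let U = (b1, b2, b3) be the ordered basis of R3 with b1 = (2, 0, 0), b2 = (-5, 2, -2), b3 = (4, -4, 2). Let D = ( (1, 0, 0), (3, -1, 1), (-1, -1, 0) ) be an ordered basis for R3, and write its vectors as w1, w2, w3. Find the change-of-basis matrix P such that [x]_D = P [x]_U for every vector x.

Take x = bj: its U-coordinates are the j-th standard unit vector, so P e_j — column j of P — equals [bj]_D.
b1 = 2w1 + 0·w2 + 0·w3, giving column 1 = (2, 0, 0); repeating for each j gives P = [[2, 1, 0], [0, -2, 2], [0, 0, 2]].

[[2, 1, 0], [0, -2, 2], [0, 0, 2]]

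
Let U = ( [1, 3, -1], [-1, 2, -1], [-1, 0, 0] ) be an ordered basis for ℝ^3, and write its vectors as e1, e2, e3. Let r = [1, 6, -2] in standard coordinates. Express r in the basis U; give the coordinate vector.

[2, 0, 1]

Write r = c_1 e1 + ... + c_3 e3 and solve for the c_i.
Solving this 3x3 system gives c = (2, 0, 1).
Check: 2e1 + 0·e2 + e3 = [1, 6, -2].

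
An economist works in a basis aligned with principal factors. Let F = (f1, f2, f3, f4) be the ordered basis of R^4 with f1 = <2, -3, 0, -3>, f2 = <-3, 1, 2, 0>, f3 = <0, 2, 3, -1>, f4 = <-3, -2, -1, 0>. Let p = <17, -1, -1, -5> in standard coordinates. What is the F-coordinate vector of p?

We seek scalars with c_1 f1 + ... + c_4 f4 = p; equivalently solve M c = p where the columns of M are f1, ..., f4.
Solving this 4x4 system gives c = (1, -4, 2, -1).
Check: f1 - 4f2 + 2f3 - f4 = <17, -1, -1, -5>.

<1, -4, 2, -1>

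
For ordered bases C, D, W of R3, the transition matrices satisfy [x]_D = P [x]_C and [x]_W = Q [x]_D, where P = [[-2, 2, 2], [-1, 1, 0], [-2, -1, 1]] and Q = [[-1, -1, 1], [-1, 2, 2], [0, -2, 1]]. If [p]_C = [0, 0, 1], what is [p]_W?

Apply P to get D-coordinates [2, 0, 1], then Q to get W-coordinates.
The result is [p]_W = [-1, 0, 1].

[-1, 0, 1]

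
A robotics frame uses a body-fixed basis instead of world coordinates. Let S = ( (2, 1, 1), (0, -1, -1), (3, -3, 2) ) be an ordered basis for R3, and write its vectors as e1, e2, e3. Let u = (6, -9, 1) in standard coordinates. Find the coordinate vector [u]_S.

[u]_S is the unique c with M c = u, where M has columns e1, ..., e3.
Row-reducing the augmented matrix [M | u] gives c = (0, 3, 2).
Check: 0·e1 + 3e2 + 2e3 = (6, -9, 1).

(0, 3, 2)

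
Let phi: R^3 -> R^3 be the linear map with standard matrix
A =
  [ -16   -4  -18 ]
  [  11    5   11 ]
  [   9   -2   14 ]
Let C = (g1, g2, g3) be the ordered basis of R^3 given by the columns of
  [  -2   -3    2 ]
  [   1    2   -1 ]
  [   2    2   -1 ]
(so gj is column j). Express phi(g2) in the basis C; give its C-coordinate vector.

<-2, 2, 3>

Compute phi(g2) = A g2 = <4, -1, -3> in standard coordinates.
Then write this in C-coordinates: solve for y in y_1 g1 + ... + y_3 g3 = <4, -1, -3>.
This gives y = <-2, 2, 3>, which is column 2 of [phi]_C.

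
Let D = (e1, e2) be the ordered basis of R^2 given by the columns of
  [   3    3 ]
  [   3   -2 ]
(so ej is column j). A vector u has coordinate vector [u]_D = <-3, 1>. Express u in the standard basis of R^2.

<-6, -11>

By definition u = -3e1 + e2.
Summing componentwise gives <-6, -11>.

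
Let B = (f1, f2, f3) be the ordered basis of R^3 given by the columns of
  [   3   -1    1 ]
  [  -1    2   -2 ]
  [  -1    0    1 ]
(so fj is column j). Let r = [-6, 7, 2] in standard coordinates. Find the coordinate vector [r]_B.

[r]_B is the unique c with M c = r, where M has columns f1, ..., f3.
Gaussian elimination on [M | r] yields c = (-1, 4, 1).
Check: -f1 + 4f2 + f3 = [-6, 7, 2].

[-1, 4, 1]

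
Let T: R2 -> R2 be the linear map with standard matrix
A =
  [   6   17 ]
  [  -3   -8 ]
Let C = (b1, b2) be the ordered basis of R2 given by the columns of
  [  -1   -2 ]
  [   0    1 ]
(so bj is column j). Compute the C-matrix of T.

[[0, -1], [3, -2]]

The j-th column of [T]_C is [T(bj)]_C.
T(b1) = A b1 = [-6, 3] = 0·b1 + 3b2, so column 1 is [0, 3].
Repeating for b2 and assembling the columns gives [[0, -1], [3, -2]].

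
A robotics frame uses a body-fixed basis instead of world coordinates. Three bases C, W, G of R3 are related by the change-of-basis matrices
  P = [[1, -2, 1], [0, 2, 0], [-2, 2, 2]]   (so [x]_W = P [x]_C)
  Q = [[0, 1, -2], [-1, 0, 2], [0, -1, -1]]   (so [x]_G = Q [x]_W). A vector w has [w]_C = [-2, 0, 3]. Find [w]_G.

[-20, 19, -10]

First [w]_W = P [w]_C = [1, 0, 10].
Then [w]_G = Q [w]_W = [-20, 19, -10].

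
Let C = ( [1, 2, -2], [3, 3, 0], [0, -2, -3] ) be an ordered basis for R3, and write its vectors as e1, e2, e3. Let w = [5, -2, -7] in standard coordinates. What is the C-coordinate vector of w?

[-1, 2, 3]

Write w = c_1 e1 + ... + c_3 e3 and solve for the c_i.
Solving this 3x3 system gives c = (-1, 2, 3).
Check: -e1 + 2e2 + 3e3 = [5, -2, -7].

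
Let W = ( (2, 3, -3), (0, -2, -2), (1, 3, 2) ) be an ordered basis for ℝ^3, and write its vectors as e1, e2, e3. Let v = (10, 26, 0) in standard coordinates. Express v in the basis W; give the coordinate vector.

(4, -4, 2)

Write v = c_1 e1 + ... + c_3 e3 and solve for the c_i.
Row-reducing the augmented matrix [M | v] gives c = (4, -4, 2).
Check: 4e1 - 4e2 + 2e3 = (10, 26, 0).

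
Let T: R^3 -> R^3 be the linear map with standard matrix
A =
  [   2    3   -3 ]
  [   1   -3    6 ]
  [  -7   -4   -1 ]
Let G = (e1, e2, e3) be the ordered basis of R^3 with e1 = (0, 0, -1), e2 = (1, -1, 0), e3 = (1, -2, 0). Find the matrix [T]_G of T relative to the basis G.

[[-1, 3, -1], [0, 2, -1], [3, -3, -3]]

Let P have columns e1, ..., e3. Then [T]_G = P^(-1) A P.
Here det P = 1, so P^(-1) is integer; computing A P first and then P^(-1)(A P) gives [[-1, 3, -1], [0, 2, -1], [3, -3, -3]].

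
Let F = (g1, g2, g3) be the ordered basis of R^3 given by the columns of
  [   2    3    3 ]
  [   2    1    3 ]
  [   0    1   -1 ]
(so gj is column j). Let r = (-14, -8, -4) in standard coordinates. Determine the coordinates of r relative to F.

Write r = c_1 g1 + ... + c_3 g3 and solve for the c_i.
Gaussian elimination on [M | r] yields c = (-4, -3, 1).
Check: -4g1 - 3g2 + g3 = (-14, -8, -4).

(-4, -3, 1)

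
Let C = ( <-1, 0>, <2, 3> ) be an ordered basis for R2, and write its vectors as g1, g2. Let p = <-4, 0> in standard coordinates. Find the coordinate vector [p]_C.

<4, 0>

We seek scalars with c_1 g1 + c_2 g2 = p; equivalently solve M c = p where the columns of M are g1, g2.
System: -c_1 + 2c_2 = -4, 0c_1 + 3c_2 = 0; solving gives c_1 = 4, c_2 = 0.
Check: 4g1 + 0·g2 = <-4, 0>.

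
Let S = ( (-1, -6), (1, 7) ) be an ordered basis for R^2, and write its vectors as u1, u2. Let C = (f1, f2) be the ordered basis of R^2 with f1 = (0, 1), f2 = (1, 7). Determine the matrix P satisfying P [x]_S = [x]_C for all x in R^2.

Take x = uj: its S-coordinates are the j-th standard unit vector, so P e_j — column j of P — equals [uj]_C.
u1 = f1 - f2, giving column 1 = (1, -1); repeating for each j gives P = [[1, 0], [-1, 1]].

[[1, 0], [-1, 1]]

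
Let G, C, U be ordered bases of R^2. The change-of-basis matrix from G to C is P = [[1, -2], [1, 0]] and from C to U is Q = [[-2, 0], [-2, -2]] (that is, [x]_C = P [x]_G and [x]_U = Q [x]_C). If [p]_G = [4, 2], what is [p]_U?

First [p]_C = P [p]_G = [0, 4].
Then [p]_U = Q [p]_C = [0, -8].

[0, -8]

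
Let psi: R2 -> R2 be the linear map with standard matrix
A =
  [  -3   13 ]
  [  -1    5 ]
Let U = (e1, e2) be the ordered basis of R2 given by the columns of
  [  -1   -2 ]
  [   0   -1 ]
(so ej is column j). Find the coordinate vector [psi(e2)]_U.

(1, 3)

Column 2 of [psi]_U is the U-coordinate vector of psi(e2).
In standard coordinates psi(e2) = A e2 = (-7, -3).
Converting to U: (-7, -3) = e1 + 3e2, so the coordinate vector is (1, 3).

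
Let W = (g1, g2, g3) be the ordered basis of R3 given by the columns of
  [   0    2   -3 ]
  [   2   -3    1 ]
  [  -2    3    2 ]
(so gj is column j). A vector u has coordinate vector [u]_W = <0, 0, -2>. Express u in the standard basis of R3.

u = M [u]_W, where M has columns g1, ..., g3.
Carrying out the matrix-vector product, u = <6, -2, -4>.

<6, -2, -4>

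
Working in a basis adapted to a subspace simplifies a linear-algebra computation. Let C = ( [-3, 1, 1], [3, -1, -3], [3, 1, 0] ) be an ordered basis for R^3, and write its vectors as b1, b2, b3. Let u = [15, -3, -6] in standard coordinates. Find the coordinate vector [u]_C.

[-3, 1, 1]

We seek scalars with c_1 b1 + ... + c_3 b3 = u; equivalently solve M c = u where the columns of M are b1, ..., b3.
Solving this 3x3 system gives c = (-3, 1, 1).
Check: -3b1 + b2 + b3 = [15, -3, -6].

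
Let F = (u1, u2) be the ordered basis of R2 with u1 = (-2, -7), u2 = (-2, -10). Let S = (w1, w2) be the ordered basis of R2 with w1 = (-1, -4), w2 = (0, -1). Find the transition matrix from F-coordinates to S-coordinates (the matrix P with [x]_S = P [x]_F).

[[2, 2], [-1, 2]]

Take x = uj: its F-coordinates are the j-th standard unit vector, so P e_j — column j of P — equals [uj]_S.
u1 = 2w1 - w2, giving column 1 = (2, -1); repeating for each j gives P = [[2, 2], [-1, 2]].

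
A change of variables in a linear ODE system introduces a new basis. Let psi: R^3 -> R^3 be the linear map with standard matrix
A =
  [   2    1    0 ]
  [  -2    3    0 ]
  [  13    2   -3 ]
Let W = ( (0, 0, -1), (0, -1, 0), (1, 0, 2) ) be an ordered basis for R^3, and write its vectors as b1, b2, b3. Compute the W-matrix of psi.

[[-3, 0, -3], [0, 3, 2], [0, -1, 2]]

The j-th column of [psi]_W is [psi(bj)]_W.
psi(b1) = A b1 = (0, 0, 3) = -3b1 + 0·b2 + 0·b3, so column 1 is (-3, 0, 0).
Repeating for b2, b3 and assembling the columns gives [[-3, 0, -3], [0, 3, 2], [0, -1, 2]].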